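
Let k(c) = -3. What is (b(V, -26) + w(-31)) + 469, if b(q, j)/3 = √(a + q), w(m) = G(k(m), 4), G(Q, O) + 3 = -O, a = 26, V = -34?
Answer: 462 + 6*I*√2 ≈ 462.0 + 8.4853*I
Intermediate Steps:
G(Q, O) = -3 - O
w(m) = -7 (w(m) = -3 - 1*4 = -3 - 4 = -7)
b(q, j) = 3*√(26 + q)
(b(V, -26) + w(-31)) + 469 = (3*√(26 - 34) - 7) + 469 = (3*√(-8) - 7) + 469 = (3*(2*I*√2) - 7) + 469 = (6*I*√2 - 7) + 469 = (-7 + 6*I*√2) + 469 = 462 + 6*I*√2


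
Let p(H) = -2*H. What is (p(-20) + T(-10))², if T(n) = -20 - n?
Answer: 900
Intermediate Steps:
(p(-20) + T(-10))² = (-2*(-20) + (-20 - 1*(-10)))² = (40 + (-20 + 10))² = (40 - 10)² = 30² = 900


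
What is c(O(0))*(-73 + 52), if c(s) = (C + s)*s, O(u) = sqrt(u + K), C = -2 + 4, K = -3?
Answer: 63 - 42*I*sqrt(3) ≈ 63.0 - 72.746*I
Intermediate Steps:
C = 2
O(u) = sqrt(-3 + u) (O(u) = sqrt(u - 3) = sqrt(-3 + u))
c(s) = s*(2 + s) (c(s) = (2 + s)*s = s*(2 + s))
c(O(0))*(-73 + 52) = (sqrt(-3 + 0)*(2 + sqrt(-3 + 0)))*(-73 + 52) = (sqrt(-3)*(2 + sqrt(-3)))*(-21) = ((I*sqrt(3))*(2 + I*sqrt(3)))*(-21) = (I*sqrt(3)*(2 + I*sqrt(3)))*(-21) = -21*I*sqrt(3)*(2 + I*sqrt(3))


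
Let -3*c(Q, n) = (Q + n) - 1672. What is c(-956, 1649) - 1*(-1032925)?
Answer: 3099754/3 ≈ 1.0333e+6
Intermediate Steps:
c(Q, n) = 1672/3 - Q/3 - n/3 (c(Q, n) = -((Q + n) - 1672)/3 = -(-1672 + Q + n)/3 = 1672/3 - Q/3 - n/3)
c(-956, 1649) - 1*(-1032925) = (1672/3 - ⅓*(-956) - ⅓*1649) - 1*(-1032925) = (1672/3 + 956/3 - 1649/3) + 1032925 = 979/3 + 1032925 = 3099754/3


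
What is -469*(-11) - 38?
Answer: 5121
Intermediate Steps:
-469*(-11) - 38 = -67*(-77) - 38 = 5159 - 38 = 5121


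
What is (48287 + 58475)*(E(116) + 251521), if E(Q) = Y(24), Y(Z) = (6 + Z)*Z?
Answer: 26929753642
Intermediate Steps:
Y(Z) = Z*(6 + Z)
E(Q) = 720 (E(Q) = 24*(6 + 24) = 24*30 = 720)
(48287 + 58475)*(E(116) + 251521) = (48287 + 58475)*(720 + 251521) = 106762*252241 = 26929753642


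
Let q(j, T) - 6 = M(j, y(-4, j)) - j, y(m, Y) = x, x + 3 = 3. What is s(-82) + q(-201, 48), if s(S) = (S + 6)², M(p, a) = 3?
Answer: 5986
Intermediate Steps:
x = 0 (x = -3 + 3 = 0)
y(m, Y) = 0
s(S) = (6 + S)²
q(j, T) = 9 - j (q(j, T) = 6 + (3 - j) = 9 - j)
s(-82) + q(-201, 48) = (6 - 82)² + (9 - 1*(-201)) = (-76)² + (9 + 201) = 5776 + 210 = 5986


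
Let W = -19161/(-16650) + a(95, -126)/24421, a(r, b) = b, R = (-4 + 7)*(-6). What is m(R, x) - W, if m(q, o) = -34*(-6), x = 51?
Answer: 9164726191/45178850 ≈ 202.85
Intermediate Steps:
R = -18 (R = 3*(-6) = -18)
m(q, o) = 204
W = 51759209/45178850 (W = -19161/(-16650) - 126/24421 = -19161*(-1/16650) - 126*1/24421 = 2129/1850 - 126/24421 = 51759209/45178850 ≈ 1.1457)
m(R, x) - W = 204 - 1*51759209/45178850 = 204 - 51759209/45178850 = 9164726191/45178850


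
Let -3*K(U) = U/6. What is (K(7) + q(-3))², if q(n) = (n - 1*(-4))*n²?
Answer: 24025/324 ≈ 74.151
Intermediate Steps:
K(U) = -U/18 (K(U) = -U/(3*6) = -U/18)
q(n) = n²*(4 + n) (q(n) = (n + 4)*n² = (4 + n)*n² = n²*(4 + n))
(K(7) + q(-3))² = (-1/18*7 + (-3)²*(4 - 3))² = (-7/18 + 9*1)² = (-7/18 + 9)² = (155/18)² = 24025/324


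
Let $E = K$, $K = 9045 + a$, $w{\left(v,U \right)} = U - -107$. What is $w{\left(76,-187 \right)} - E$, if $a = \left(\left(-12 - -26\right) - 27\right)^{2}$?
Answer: $-9294$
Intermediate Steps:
$w{\left(v,U \right)} = 107 + U$ ($w{\left(v,U \right)} = U + 107 = 107 + U$)
$a = 169$ ($a = \left(\left(-12 + 26\right) - 27\right)^{2} = \left(14 - 27\right)^{2} = \left(-13\right)^{2} = 169$)
$K = 9214$ ($K = 9045 + 169 = 9214$)
$E = 9214$
$w{\left(76,-187 \right)} - E = \left(107 - 187\right) - 9214 = -80 - 9214 = -9294$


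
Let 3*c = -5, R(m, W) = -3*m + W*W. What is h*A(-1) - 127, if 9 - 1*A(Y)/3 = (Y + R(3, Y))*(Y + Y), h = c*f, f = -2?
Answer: -217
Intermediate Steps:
R(m, W) = W**2 - 3*m (R(m, W) = -3*m + W**2 = W**2 - 3*m)
c = -5/3 (c = (1/3)*(-5) = -5/3 ≈ -1.6667)
h = 10/3 (h = -5/3*(-2) = 10/3 ≈ 3.3333)
A(Y) = 27 - 6*Y*(-9 + Y + Y**2) (A(Y) = 27 - 3*(Y + (Y**2 - 3*3))*(Y + Y) = 27 - 3*(Y + (Y**2 - 9))*2*Y = 27 - 3*(Y + (-9 + Y**2))*2*Y = 27 - 3*(-9 + Y + Y**2)*2*Y = 27 - 6*Y*(-9 + Y + Y**2))
h*A(-1) - 127 = 10*(27 - 6*(-1)**2 - 6*(-1)**3 + 54*(-1))/3 - 127 = 10*(27 - 6*1 - 6*(-1) - 54)/3 - 127 = 10*(27 - 6 + 6 - 54)/3 - 127 = (10/3)*(-27) - 127 = -90 - 127 = -217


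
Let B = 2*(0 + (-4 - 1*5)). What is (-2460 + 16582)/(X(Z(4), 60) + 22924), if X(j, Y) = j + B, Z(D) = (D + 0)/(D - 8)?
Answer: 14122/22905 ≈ 0.61655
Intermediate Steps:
Z(D) = D/(-8 + D)
B = -18 (B = 2*(0 + (-4 - 5)) = 2*(0 - 9) = 2*(-9) = -18)
X(j, Y) = -18 + j (X(j, Y) = j - 18 = -18 + j)
(-2460 + 16582)/(X(Z(4), 60) + 22924) = (-2460 + 16582)/((-18 + 4/(-8 + 4)) + 22924) = 14122/((-18 + 4/(-4)) + 22924) = 14122/((-18 + 4*(-¼)) + 22924) = 14122/((-18 - 1) + 22924) = 14122/(-19 + 22924) = 14122/22905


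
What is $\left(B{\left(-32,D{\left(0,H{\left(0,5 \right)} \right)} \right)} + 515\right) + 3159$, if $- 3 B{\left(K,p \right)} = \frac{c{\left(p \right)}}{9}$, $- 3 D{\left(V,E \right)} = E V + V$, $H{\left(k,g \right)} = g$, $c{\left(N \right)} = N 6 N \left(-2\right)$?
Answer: $3674$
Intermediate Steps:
$c{\left(N \right)} = - 12 N^{2}$ ($c{\left(N \right)} = 6 N^{2} \left(-2\right) = - 12 N^{2}$)
$D{\left(V,E \right)} = - \frac{V}{3} - \frac{E V}{3}$ ($D{\left(V,E \right)} = - \frac{E V + V}{3} = - \frac{V + E V}{3} = - \frac{V}{3} - \frac{E V}{3}$)
$B{\left(K,p \right)} = \frac{4 p^{2}}{9}$ ($B{\left(K,p \right)} = - \frac{- 12 p^{2} \cdot \frac{1}{9}}{3} = - \frac{\left(- \frac{4}{3}\right) p^{2}}{3} = \frac{4 p^{2}}{9}$)
$\left(B{\left(-32,D{\left(0,H{\left(0,5 \right)} \right)} \right)} + 515\right) + 3159 = \left(\frac{4 \left(\left(- \frac{1}{3}\right) 0 \left(1 + 5\right)\right)^{2}}{9} + 515\right) + 3159 = \left(\frac{4 \left(\left(- \frac{1}{3}\right) 0 \cdot 6\right)^{2}}{9} + 515\right) + 3159 = \left(\frac{4 \cdot 0^{2}}{9} + 515\right) + 3159 = \left(\frac{4}{9} \cdot 0 + 515\right) + 3159 = \left(0 + 515\right) + 3159 = 515 + 3159 = 3674$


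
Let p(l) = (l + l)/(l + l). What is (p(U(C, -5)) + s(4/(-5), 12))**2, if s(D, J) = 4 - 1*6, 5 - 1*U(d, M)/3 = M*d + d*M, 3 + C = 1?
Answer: 1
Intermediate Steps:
C = -2 (C = -3 + 1 = -2)
U(d, M) = 15 - 6*M*d (U(d, M) = 15 - 3*(M*d + d*M) = 15 - 3*(M*d + M*d) = 15 - 6*M*d)
s(D, J) = -2 (s(D, J) = 4 - 6 = -2)
p(l) = 1 (p(l) = (2*l)/((2*l)) = (2*l)*(1/(2*l)) = 1)
(p(U(C, -5)) + s(4/(-5), 12))**2 = (1 - 2)**2 = (-1)**2 = 1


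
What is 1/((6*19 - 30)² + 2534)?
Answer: 1/9590 ≈ 0.00010428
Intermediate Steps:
1/((6*19 - 30)² + 2534) = 1/((114 - 30)² + 2534) = 1/(84² + 2534) = 1/(7056 + 2534) = 1/9590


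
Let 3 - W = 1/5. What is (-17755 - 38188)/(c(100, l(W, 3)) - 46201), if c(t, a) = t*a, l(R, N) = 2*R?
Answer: 55943/45641 ≈ 1.2257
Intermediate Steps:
W = 14/5 (W = 3 - 1/5 = 14/5 ≈ 2.8000)
c(t, a) = a*t
(-17755 - 38188)/(c(100, l(W, 3)) - 46201) = (-17755 - 38188)/((2*(14/5))*100 - 46201) = -55943/((28/5)*100 - 46201) = -55943/(560 - 46201) = -55943/(-45641) = -55943*(-1/45641) = 55943/45641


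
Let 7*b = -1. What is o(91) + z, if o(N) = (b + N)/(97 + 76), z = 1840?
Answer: 2228876/1211 ≈ 1840.5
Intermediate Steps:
b = -⅐ (b = (⅐)*(-1) = -⅐ ≈ -0.14286)
o(N) = -1/1211 + N/173 (o(N) = (-⅐ + N)/(97 + 76) = (-⅐ + N)/173 = (-⅐ + N)*(1/173) = -1/1211 + N/173)
o(91) + z = (-1/1211 + (1/173)*91) + 1840 = (-1/1211 + 91/173) + 1840 = 636/1211 + 1840 = 2228876/1211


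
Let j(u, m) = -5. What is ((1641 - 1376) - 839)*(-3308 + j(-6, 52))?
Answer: 1901662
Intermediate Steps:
((1641 - 1376) - 839)*(-3308 + j(-6, 52)) = ((1641 - 1376) - 839)*(-3308 - 5) = (265 - 839)*(-3313) = -574*(-3313) = 1901662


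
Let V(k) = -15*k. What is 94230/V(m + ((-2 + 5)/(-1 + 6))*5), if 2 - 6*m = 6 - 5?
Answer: -37692/19 ≈ -1983.8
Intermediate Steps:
m = 1/6 (m = 1/3 - (6 - 5)/6 = 1/3 - 1/6*1 = 1/3 - 1/6 = 1/6 ≈ 0.16667)
94230/V(m + ((-2 + 5)/(-1 + 6))*5) = 94230/((-15*(1/6 + ((-2 + 5)/(-1 + 6))*5))) = 94230/((-15*(1/6 + (3/5)*5))) = 94230/((-15*(1/6 + 3))) = 94230/((-15*19/6)) = 94230/(-95/2) = 94230*(-2/95) = -37692/19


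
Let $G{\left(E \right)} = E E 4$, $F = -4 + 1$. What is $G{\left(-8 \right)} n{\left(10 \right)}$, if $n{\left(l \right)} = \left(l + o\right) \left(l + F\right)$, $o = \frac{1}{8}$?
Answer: $18144$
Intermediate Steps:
$F = -3$
$o = \frac{1}{8} \approx 0.125$
$n{\left(l \right)} = \left(-3 + l\right) \left(\frac{1}{8} + l\right)$ ($n{\left(l \right)} = \left(l + \frac{1}{8}\right) \left(l - 3\right) = \left(\frac{1}{8} + l\right) \left(-3 + l\right) = \left(-3 + l\right) \left(\frac{1}{8} + l\right)$)
$G{\left(E \right)} = 4 E^{2}$ ($G{\left(E \right)} = E 4 E = 4 E^{2}$)
$G{\left(-8 \right)} n{\left(10 \right)} = 4 \left(-8\right)^{2} \left(- \frac{3}{8} + 10^{2} - \frac{115}{4}\right) = 4 \cdot 64 \left(- \frac{3}{8} + 100 - \frac{115}{4}\right) = 256 \cdot \frac{567}{8} = 18144$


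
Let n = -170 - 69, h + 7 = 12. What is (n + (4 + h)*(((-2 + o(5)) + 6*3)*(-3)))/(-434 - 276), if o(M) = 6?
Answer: 833/710 ≈ 1.1732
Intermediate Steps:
h = 5 (h = -7 + 12 = 5)
n = -239
(n + (4 + h)*(((-2 + o(5)) + 6*3)*(-3)))/(-434 - 276) = (-239 + (4 + 5)*(((-2 + 6) + 6*3)*(-3)))/(-434 - 276) = (-239 + 9*((4 + 18)*(-3)))/(-710) = (-239 + 9*(22*(-3)))*(-1/710) = (-239 + 9*(-66))*(-1/710) = (-239 - 594)*(-1/710) = -833*(-1/710) = 833/710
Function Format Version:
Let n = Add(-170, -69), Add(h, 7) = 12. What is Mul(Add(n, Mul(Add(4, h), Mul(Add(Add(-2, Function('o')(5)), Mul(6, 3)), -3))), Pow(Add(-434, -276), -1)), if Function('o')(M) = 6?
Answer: Rational(833, 710) ≈ 1.1732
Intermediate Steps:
h = 5 (h = Add(-7, 12) = 5)
n = -239
Mul(Add(n, Mul(Add(4, h), Mul(Add(Add(-2, Function('o')(5)), Mul(6, 3)), -3))), Pow(Add(-434, -276), -1)) = Mul(Add(-239, Mul(Add(4, 5), Mul(Add(Add(-2, 6), Mul(6, 3)), -3))), Pow(Add(-434, -276), -1)) = Mul(Add(-239, Mul(9, Mul(Add(4, 18), -3))), Pow(-710, -1)) = Mul(Add(-239, Mul(9, Mul(22, -3))), Rational(-1, 710)) = Mul(Add(-239, Mul(9, -66)), Rational(-1, 710)) = Mul(Add(-239, -594), Rational(-1, 710)) = Mul(-833, Rational(-1, 710)) = Rational(833, 710)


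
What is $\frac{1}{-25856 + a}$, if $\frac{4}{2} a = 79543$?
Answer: $\frac{2}{27831} \approx 7.1862 \cdot 10^{-5}$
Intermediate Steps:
$a = \frac{79543}{2}$ ($a = \frac{1}{2} \cdot 79543 = \frac{79543}{2} \approx 39772.0$)
$\frac{1}{-25856 + a} = \frac{1}{-25856 + \frac{79543}{2}} = \frac{1}{\frac{27831}{2}} = \frac{2}{27831}$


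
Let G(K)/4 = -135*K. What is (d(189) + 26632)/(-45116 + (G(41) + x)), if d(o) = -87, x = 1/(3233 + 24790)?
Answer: -743870535/1884714887 ≈ -0.39469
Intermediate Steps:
G(K) = -540*K (G(K) = 4*(-135*K) = -540*K)
x = 1/28023 ≈ 3.5685e-5
(d(189) + 26632)/(-45116 + (G(41) + x)) = (-87 + 26632)/(-45116 + (-540*41 + 1/28023)) = 26545/(-45116 + (-22140 + 1/28023)) = 26545/(-45116 - 620429219/28023) = 26545/(-1884714887/28023) = 26545*(-28023/1884714887) = -743870535/1884714887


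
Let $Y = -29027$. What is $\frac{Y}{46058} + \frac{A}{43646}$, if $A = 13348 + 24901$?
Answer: $\frac{123690000}{502561867} \approx 0.24612$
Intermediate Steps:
$A = 38249$
$\frac{Y}{46058} + \frac{A}{43646} = - \frac{29027}{46058} + \frac{38249}{43646} = \frac{123690000}{502561867}$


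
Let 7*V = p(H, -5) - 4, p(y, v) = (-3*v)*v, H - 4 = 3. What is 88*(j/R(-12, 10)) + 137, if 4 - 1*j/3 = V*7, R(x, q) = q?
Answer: 11641/5 ≈ 2328.2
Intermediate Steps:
H = 7 (H = 4 + 3 = 7)
p(y, v) = -3*v²
V = -79/7 (V = (-3*(-5)² - 4)/7 = (-3*25 - 4)/7 = (-75 - 4)/7 = (⅐)*(-79) = -79/7 ≈ -11.286)
j = 249 (j = 12 - (-237)*7/7 = 12 - 3*(-79) = 12 + 237 = 249)
88*(j/R(-12, 10)) + 137 = 88*(249/10) + 137 = 10956/5 + 137 = 11641/5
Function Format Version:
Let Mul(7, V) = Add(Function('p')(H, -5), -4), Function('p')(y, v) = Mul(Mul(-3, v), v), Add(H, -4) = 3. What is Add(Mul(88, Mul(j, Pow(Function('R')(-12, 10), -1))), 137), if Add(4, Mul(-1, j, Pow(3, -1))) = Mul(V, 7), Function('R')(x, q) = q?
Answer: Rational(11641, 5) ≈ 2328.2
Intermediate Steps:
H = 7 (H = Add(4, 3) = 7)
Function('p')(y, v) = Mul(-3, Pow(v, 2))
V = Rational(-79, 7) (V = Mul(Rational(1, 7), Add(Mul(-3, Pow(-5, 2)), -4)) = Mul(Rational(1, 7), Add(Mul(-3, 25), -4)) = Mul(Rational(1, 7), Add(-75, -4)) = Mul(Rational(1, 7), -79) = Rational(-79, 7) ≈ -11.286)
j = 249 (j = Add(12, Mul(-3, Mul(Rational(-79, 7), 7))) = Add(12, Mul(-3, -79)) = Add(12, 237) = 249)
Add(Mul(88, Mul(j, Pow(Function('R')(-12, 10), -1))), 137) = Add(Mul(88, Mul(249, Pow(10, -1))), 137) = Add(Mul(88, Mul(249, Rational(1, 10))), 137) = Add(Mul(88, Rational(249, 10)), 137) = Add(Rational(10956, 5), 137) = Rational(11641, 5)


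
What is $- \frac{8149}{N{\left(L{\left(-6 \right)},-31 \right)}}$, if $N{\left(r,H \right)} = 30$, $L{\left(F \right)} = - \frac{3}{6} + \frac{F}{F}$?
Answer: $- \frac{8149}{30} \approx -271.63$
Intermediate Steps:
$L{\left(F \right)} = \frac{1}{2}$ ($L{\left(F \right)} = \left(-3\right) \frac{1}{6} + 1 = - \frac{1}{2} + 1 = \frac{1}{2}$)
$- \frac{8149}{N{\left(L{\left(-6 \right)},-31 \right)}} = - \frac{8149}{30}$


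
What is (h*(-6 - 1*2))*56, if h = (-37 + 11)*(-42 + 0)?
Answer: -489216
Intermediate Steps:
h = 1092 (h = -26*(-42) = 1092)
(h*(-6 - 1*2))*56 = (1092*(-6 - 1*2))*56 = (1092*(-6 - 2))*56 = (1092*(-8))*56 = -8736*56 = -489216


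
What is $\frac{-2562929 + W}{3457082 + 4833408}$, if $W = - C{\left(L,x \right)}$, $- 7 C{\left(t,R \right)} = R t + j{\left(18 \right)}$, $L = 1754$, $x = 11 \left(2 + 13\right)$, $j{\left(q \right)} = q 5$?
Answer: $- \frac{17651003}{58033430} \approx -0.30415$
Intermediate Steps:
$j{\left(q \right)} = 5 q$
$x = 165$ ($x = 11 \cdot 15 = 165$)
$C{\left(t,R \right)} = - \frac{90}{7} - \frac{R t}{7}$ ($C{\left(t,R \right)} = - \frac{R t + 5 \cdot 18}{7} = - \frac{R t + 90}{7} = - \frac{90 + R t}{7} = - \frac{90}{7} - \frac{R t}{7}$)
$W = \frac{289500}{7}$ ($W = - (- \frac{90}{7} - \frac{165}{7} \cdot 1754) = - (- \frac{90}{7} - \frac{289410}{7}) = \left(-1\right) \left(- \frac{289500}{7}\right) = \frac{289500}{7} \approx 41357.0$)
$\frac{-2562929 + W}{3457082 + 4833408} = \frac{-2562929 + \frac{289500}{7}}{3457082 + 4833408} = - \frac{17651003}{7 \cdot 8290490} = \left(- \frac{17651003}{7}\right) \frac{1}{8290490} = - \frac{17651003}{58033430}$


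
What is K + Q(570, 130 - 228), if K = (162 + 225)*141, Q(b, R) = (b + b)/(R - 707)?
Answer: 8785059/161 ≈ 54566.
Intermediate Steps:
Q(b, R) = 2*b/(-707 + R) (Q(b, R) = (2*b)/(-707 + R) = 2*b/(-707 + R))
K = 54567 (K = 387*141 = 54567)
K + Q(570, 130 - 228) = 54567 + 2*570/(-707 + (130 - 228)) = 54567 + 2*570/(-707 - 98) = 54567 + 2*570/(-805) = 54567 + 2*570*(-1/805) = 54567 - 228/161 = 8785059/161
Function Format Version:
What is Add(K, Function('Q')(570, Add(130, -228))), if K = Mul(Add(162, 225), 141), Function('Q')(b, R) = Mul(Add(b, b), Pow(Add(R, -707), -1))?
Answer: Rational(8785059, 161) ≈ 54566.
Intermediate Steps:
Function('Q')(b, R) = Mul(2, b, Pow(Add(-707, R), -1)) (Function('Q')(b, R) = Mul(Mul(2, b), Pow(Add(-707, R), -1)) = Mul(2, b, Pow(Add(-707, R), -1)))
K = 54567 (K = Mul(387, 141) = 54567)
Add(K, Function('Q')(570, Add(130, -228))) = Add(54567, Mul(2, 570, Pow(Add(-707, Add(130, -228)), -1))) = Add(54567, Mul(2, 570, Pow(Add(-707, -98), -1))) = Add(54567, Mul(2, 570, Pow(-805, -1))) = Add(54567, Mul(2, 570, Rational(-1, 805))) = Add(54567, Rational(-228, 161)) = Rational(8785059, 161)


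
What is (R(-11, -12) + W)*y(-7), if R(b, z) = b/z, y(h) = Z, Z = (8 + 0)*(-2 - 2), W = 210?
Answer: -20248/3 ≈ -6749.3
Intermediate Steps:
Z = -32 (Z = 8*(-4) = -32)
y(h) = -32
(R(-11, -12) + W)*y(-7) = (-11/(-12) + 210)*(-32) = (-11*(-1/12) + 210)*(-32) = (11/12 + 210)*(-32) = (2531/12)*(-32) = -20248/3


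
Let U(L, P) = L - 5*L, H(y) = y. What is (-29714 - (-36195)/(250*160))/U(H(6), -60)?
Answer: 237704761/192000 ≈ 1238.0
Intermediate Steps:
U(L, P) = -4*L
(-29714 - (-36195)/(250*160))/U(H(6), -60) = (-29714 - (-36195)/(250*160))/((-4*6)) = (-29714 - (-36195)/40000)/(-24) = (-29714 - (-36195)/40000)*(-1/24) = (-29714 - 1*(-7239/8000))*(-1/24) = (-29714 + 7239/8000)*(-1/24) = -237704761/8000*(-1/24) = 237704761/192000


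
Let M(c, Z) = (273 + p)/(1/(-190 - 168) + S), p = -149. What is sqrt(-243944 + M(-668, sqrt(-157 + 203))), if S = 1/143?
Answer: 8*I*sqrt(154866865)/215 ≈ 463.05*I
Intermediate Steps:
S = 1/143 ≈ 0.0069930
M(c, Z) = 6348056/215 (M(c, Z) = (273 - 149)/(1/(-190 - 168) + 1/143) = 124/(1/(-358) + 1/143) = 124/(-1/358 + 1/143) = 124/(215/51194) = 124*(51194/215) = 6348056/215)
sqrt(-243944 + M(-668, sqrt(-157 + 203))) = sqrt(-243944 + 6348056/215) = sqrt(-46099904/215) = 8*I*sqrt(154866865)/215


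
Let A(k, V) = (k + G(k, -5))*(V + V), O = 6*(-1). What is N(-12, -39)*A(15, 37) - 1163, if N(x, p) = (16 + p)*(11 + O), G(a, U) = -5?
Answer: -86263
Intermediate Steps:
O = -6
A(k, V) = 2*V*(-5 + k) (A(k, V) = (k - 5)*(V + V) = (-5 + k)*(2*V) = 2*V*(-5 + k))
N(x, p) = 80 + 5*p (N(x, p) = (16 + p)*(11 - 6) = (16 + p)*5 = 80 + 5*p)
N(-12, -39)*A(15, 37) - 1163 = (80 + 5*(-39))*(2*37*(-5 + 15)) - 1163 = (80 - 195)*(2*37*10) - 1163 = -115*740 - 1163 = -85100 - 1163 = -86263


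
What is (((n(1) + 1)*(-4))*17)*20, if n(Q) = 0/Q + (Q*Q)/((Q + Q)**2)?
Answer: -1700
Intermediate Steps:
n(Q) = 1/4 (n(Q) = 0 + Q**2/((2*Q)**2) = 0 + Q**2/((4*Q**2)) = 0 + Q**2*(1/(4*Q**2)) = 0 + 1/4 = 1/4)
(((n(1) + 1)*(-4))*17)*20 = (((1/4 + 1)*(-4))*17)*20 = (((5/4)*(-4))*17)*20 = -5*17*20 = -85*20 = -1700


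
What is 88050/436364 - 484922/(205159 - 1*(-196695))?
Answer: -44054814727/43838654714 ≈ -1.0049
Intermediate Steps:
88050/436364 - 484922/(205159 - 1*(-196695)) = 88050*(1/436364) - 484922/(205159 + 196695) = 44025/218182 - 484922/401854 = 44025/218182 - 484922*1/401854 = 44025/218182 - 242461/200927 = -44054814727/43838654714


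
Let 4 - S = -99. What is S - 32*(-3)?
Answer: 199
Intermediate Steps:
S = 103 (S = 4 - 1*(-99) = 4 + 99 = 103)
S - 32*(-3) = 103 - 32*(-3) = 103 + 96 = 199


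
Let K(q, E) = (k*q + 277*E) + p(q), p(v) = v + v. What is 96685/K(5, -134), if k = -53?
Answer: -96685/37373 ≈ -2.5870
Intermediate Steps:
p(v) = 2*v
K(q, E) = -51*q + 277*E (K(q, E) = (-53*q + 277*E) + 2*q = -51*q + 277*E)
96685/K(5, -134) = 96685/(-51*5 + 277*(-134)) = 96685/(-255 - 37118) = 96685/(-37373) = 96685*(-1/37373) = -96685/37373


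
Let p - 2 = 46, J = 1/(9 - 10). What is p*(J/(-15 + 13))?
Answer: 24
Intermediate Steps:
J = -1 (J = 1/(-1) = -1)
p = 48 (p = 2 + 46 = 48)
p*(J/(-15 + 13)) = 48*(-1/(-15 + 13)) = 48*(-1/(-2)) = 48*(-1/2*(-1)) = 48*(1/2) = 24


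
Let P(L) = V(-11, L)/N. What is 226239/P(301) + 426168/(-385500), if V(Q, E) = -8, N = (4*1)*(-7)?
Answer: 50875424097/64250 ≈ 7.9184e+5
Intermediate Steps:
N = -28 (N = 4*(-7) = -28)
P(L) = 2/7 (P(L) = -8/(-28) = -8*(-1/28) = 2/7)
226239/P(301) + 426168/(-385500) = 226239/(2/7) + 426168/(-385500) = 226239*(7/2) + 426168*(-1/385500) = 1583673/2 - 35514/32125 = 50875424097/64250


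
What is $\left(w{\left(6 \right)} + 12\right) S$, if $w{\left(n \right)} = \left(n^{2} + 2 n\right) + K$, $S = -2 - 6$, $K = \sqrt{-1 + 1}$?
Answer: $-480$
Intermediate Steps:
$K = 0$ ($K = \sqrt{0} = 0$)
$S = -8$ ($S = -2 - 6 = -8$)
$w{\left(n \right)} = n^{2} + 2 n$ ($w{\left(n \right)} = \left(n^{2} + 2 n\right) + 0 = n^{2} + 2 n$)
$\left(w{\left(6 \right)} + 12\right) S = \left(6 \left(2 + 6\right) + 12\right) \left(-8\right) = \left(6 \cdot 8 + 12\right) \left(-8\right) = \left(48 + 12\right) \left(-8\right) = 60 \left(-8\right) = -480$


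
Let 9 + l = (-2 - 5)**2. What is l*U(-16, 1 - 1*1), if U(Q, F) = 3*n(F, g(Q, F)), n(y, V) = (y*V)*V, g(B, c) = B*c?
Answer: 0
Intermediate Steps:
n(y, V) = y*V**2 (n(y, V) = (V*y)*V = y*V**2)
l = 40 (l = -9 + (-2 - 5)**2 = -9 + (-7)**2 = -9 + 49 = 40)
U(Q, F) = 3*F**3*Q**2 (U(Q, F) = 3*(F*(Q*F)**2) = 3*(F*(F*Q)**2) = 3*(F*(F**2*Q**2)) = 3*(F**3*Q**2) = 3*F**3*Q**2)
l*U(-16, 1 - 1*1) = 40*(3*(1 - 1*1)**3*(-16)**2) = 40*(3*(1 - 1)**3*256) = 40*(3*0**3*256) = 40*(3*0*256) = 40*0 = 0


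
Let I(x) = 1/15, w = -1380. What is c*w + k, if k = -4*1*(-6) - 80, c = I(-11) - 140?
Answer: 193052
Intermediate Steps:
I(x) = 1/15
c = -2099/15 (c = 1/15 - 140 = -2099/15 ≈ -139.93)
k = -56 (k = -4*(-6) - 80 = 24 - 80 = -56)
c*w + k = -2099/15*(-1380) - 56 = 193108 - 56 = 193052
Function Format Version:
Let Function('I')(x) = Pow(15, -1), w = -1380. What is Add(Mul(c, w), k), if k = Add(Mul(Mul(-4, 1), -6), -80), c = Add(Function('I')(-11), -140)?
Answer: 193052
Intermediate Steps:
Function('I')(x) = Rational(1, 15)
c = Rational(-2099, 15) (c = Add(Rational(1, 15), -140) = Rational(-2099, 15) ≈ -139.93)
k = -56 (k = Add(Mul(-4, -6), -80) = Add(24, -80) = -56)
Add(Mul(c, w), k) = Add(Mul(Rational(-2099, 15), -1380), -56) = Add(193108, -56) = 193052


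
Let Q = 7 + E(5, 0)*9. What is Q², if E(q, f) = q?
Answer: 2704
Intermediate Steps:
Q = 52 (Q = 7 + 5*9 = 7 + 45 = 52)
Q² = 52² = 2704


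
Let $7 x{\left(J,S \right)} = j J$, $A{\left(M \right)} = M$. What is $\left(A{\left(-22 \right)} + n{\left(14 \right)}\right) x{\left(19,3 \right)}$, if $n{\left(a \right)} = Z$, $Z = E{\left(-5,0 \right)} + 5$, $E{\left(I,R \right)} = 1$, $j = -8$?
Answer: $\frac{2432}{7} \approx 347.43$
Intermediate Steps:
$x{\left(J,S \right)} = - \frac{8 J}{7}$ ($x{\left(J,S \right)} = \frac{\left(-8\right) J}{7} = - \frac{8 J}{7}$)
$Z = 6$ ($Z = 1 + 5 = 6$)
$n{\left(a \right)} = 6$
$\left(A{\left(-22 \right)} + n{\left(14 \right)}\right) x{\left(19,3 \right)} = \left(-22 + 6\right) \left(\left(- \frac{8}{7}\right) 19\right) = \left(-16\right) \left(- \frac{152}{7}\right) = \frac{2432}{7}$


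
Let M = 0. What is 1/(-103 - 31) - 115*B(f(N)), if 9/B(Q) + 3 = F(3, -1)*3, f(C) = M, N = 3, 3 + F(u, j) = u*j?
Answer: 46223/938 ≈ 49.278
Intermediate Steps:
F(u, j) = -3 + j*u (F(u, j) = -3 + u*j = -3 + j*u)
f(C) = 0
B(Q) = -3/7 (B(Q) = 9/(-3 + (-3 - 1*3)*3) = 9/(-3 + (-3 - 3)*3) = 9/(-3 - 6*3) = 9/(-3 - 18) = 9/(-21) = 9*(-1/21) = -3/7)
1/(-103 - 31) - 115*B(f(N)) = 1/(-103 - 31) - 115*(-3/7) = 1/(-134) + 345/7 = -1/134 + 345/7 = 46223/938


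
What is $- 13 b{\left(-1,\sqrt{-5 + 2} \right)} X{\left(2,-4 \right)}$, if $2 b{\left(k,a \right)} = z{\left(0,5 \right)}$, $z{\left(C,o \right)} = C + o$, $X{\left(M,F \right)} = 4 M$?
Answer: $-260$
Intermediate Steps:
$b{\left(k,a \right)} = \frac{5}{2}$ ($b{\left(k,a \right)} = \frac{0 + 5}{2} = \frac{1}{2} \cdot 5 = \frac{5}{2}$)
$- 13 b{\left(-1,\sqrt{-5 + 2} \right)} X{\left(2,-4 \right)} = \left(-13\right) \frac{5}{2} \cdot 4 \cdot 2 = \left(- \frac{65}{2}\right) 8 = -260$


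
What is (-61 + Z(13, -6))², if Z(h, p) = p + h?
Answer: 2916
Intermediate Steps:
Z(h, p) = h + p
(-61 + Z(13, -6))² = (-61 + (13 - 6))² = (-61 + 7)² = (-54)² = 2916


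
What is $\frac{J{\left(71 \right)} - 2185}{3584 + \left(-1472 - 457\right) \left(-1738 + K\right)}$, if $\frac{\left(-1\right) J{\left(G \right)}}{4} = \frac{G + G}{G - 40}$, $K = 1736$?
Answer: $- \frac{68303}{230702} \approx -0.29607$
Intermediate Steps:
$J{\left(G \right)} = - \frac{8 G}{-40 + G}$ ($J{\left(G \right)} = - 4 \frac{G + G}{G - 40} = - 4 \frac{2 G}{-40 + G} = - \frac{8 G}{-40 + G}$)
$\frac{J{\left(71 \right)} - 2185}{3584 + \left(-1472 - 457\right) \left(-1738 + K\right)} = \frac{\left(-8\right) 71 \frac{1}{-40 + 71} - 2185}{3584 + \left(-1472 - 457\right) \left(-1738 + 1736\right)} = \frac{\left(-8\right) 71 \cdot \frac{1}{31} - 2185}{3584 - -3858} = \frac{\left(-8\right) 71 \cdot \frac{1}{31} - 2185}{3584 + 3858} = \frac{- \frac{568}{31} - 2185}{7442} = \left(- \frac{68303}{31}\right) \frac{1}{7442} = - \frac{68303}{230702}$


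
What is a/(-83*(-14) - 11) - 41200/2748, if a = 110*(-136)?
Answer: -22132820/790737 ≈ -27.990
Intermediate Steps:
a = -14960
a/(-83*(-14) - 11) - 41200/2748 = -14960/(-83*(-14) - 11) - 41200/2748 = -14960/(1162 - 11) - 41200*1/2748 = -14960/1151 - 10300/687 = -22132820/790737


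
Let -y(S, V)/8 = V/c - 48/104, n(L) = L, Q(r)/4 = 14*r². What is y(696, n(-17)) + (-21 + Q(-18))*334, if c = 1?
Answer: 78691882/13 ≈ 6.0532e+6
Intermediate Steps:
Q(r) = 56*r² (Q(r) = 4*(14*r²) = 56*r²)
y(S, V) = 48/13 - 8*V (y(S, V) = -8*(V/1 - 48/104) = -8*(V*1 - 48*1/104) = -8*(V - 6/13) = -8*(-6/13 + V) = 48/13 - 8*V)
y(696, n(-17)) + (-21 + Q(-18))*334 = (48/13 - 8*(-17)) + (-21 + 56*(-18)²)*334 = (48/13 + 136) + (-21 + 56*324)*334 = 1816/13 + (-21 + 18144)*334 = 1816/13 + 18123*334 = 1816/13 + 6053082 = 78691882/13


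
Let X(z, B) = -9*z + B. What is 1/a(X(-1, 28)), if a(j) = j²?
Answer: 1/1369 ≈ 0.00073046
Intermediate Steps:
X(z, B) = B - 9*z
1/a(X(-1, 28)) = 1/((28 - 9*(-1))²) = 1/((28 + 9)²) = 1/(37²) = 1/1369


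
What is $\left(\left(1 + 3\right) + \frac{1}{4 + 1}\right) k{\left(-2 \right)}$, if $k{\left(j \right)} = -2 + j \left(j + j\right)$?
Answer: $\frac{126}{5} \approx 25.2$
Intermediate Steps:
$k{\left(j \right)} = -2 + 2 j^{2}$ ($k{\left(j \right)} = -2 + j 2 j = -2 + 2 j^{2}$)
$\left(\left(1 + 3\right) + \frac{1}{4 + 1}\right) k{\left(-2 \right)} = \left(\left(1 + 3\right) + \frac{1}{4 + 1}\right) \left(-2 + 2 \left(-2\right)^{2}\right) = \left(4 + \frac{1}{5}\right) \left(-2 + 2 \cdot 4\right) = \left(4 + \frac{1}{5}\right) \left(-2 + 8\right) = \frac{21}{5} \cdot 6 = \frac{126}{5}$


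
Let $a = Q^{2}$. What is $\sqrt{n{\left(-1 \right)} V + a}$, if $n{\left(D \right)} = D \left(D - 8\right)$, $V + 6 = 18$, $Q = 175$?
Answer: $\sqrt{30733} \approx 175.31$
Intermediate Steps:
$V = 12$ ($V = -6 + 18 = 12$)
$n{\left(D \right)} = D \left(-8 + D\right)$
$a = 30625$ ($a = 175^{2} = 30625$)
$\sqrt{n{\left(-1 \right)} V + a} = \sqrt{- (-8 - 1) 12 + 30625} = \sqrt{\left(-1\right) \left(-9\right) 12 + 30625} = \sqrt{9 \cdot 12 + 30625} = \sqrt{108 + 30625} = \sqrt{30733}$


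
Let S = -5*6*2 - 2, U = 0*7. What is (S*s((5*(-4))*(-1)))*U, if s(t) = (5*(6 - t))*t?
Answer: 0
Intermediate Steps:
U = 0
s(t) = t*(30 - 5*t) (s(t) = (30 - 5*t)*t = t*(30 - 5*t))
S = -62 (S = -30*2 - 2 = -60 - 2 = -62)
(S*s((5*(-4))*(-1)))*U = -310*(5*(-4))*(-1)*(6 - 5*(-4)*(-1))*0 = -310*(-20*(-1))*(6 - (-20)*(-1))*0 = -310*20*(6 - 1*20)*0 = -310*20*(6 - 20)*0 = -310*20*(-14)*0 = -62*(-1400)*0 = 86800*0 = 0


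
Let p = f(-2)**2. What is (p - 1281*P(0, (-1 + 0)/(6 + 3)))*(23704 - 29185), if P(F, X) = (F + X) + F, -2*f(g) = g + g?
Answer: -802053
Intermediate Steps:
f(g) = -g (f(g) = -(g + g)/2 = -g)
P(F, X) = X + 2*F
p = 4 (p = (-1*(-2))**2 = 2**2 = 4)
(p - 1281*P(0, (-1 + 0)/(6 + 3)))*(23704 - 29185) = (4 - 1281*((-1 + 0)/(6 + 3) + 2*0))*(23704 - 29185) = (4 - 1281*(-1/9 + 0))*(-5481) = (4 - 1281*(-1/9))*(-5481) = (4 + 427/3)*(-5481) = (439/3)*(-5481) = -802053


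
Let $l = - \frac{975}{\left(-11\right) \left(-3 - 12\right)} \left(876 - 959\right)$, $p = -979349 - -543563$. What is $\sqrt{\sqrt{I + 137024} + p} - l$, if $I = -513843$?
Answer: $- \frac{5395}{11} + \sqrt{-435786 + i \sqrt{376819}} \approx -489.99 + 660.14 i$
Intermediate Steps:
$p = -435786$ ($p = -979349 + 543563 = -435786$)
$l = \frac{5395}{11}$ ($l = - \frac{975}{\left(-11\right) \left(-15\right)} \left(-83\right) = - \frac{975}{165} \left(-83\right) = \left(-975\right) \frac{1}{165} \left(-83\right) = \left(- \frac{65}{11}\right) \left(-83\right) = \frac{5395}{11} \approx 490.45$)
$\sqrt{\sqrt{I + 137024} + p} - l = \sqrt{\sqrt{-513843 + 137024} - 435786} - \frac{5395}{11} = \sqrt{\sqrt{-376819} - 435786} - \frac{5395}{11} = \sqrt{i \sqrt{376819} - 435786} - \frac{5395}{11} = \sqrt{-435786 + i \sqrt{376819}} - \frac{5395}{11} = - \frac{5395}{11} + \sqrt{-435786 + i \sqrt{376819}}$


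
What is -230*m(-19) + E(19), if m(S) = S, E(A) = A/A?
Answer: 4371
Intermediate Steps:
E(A) = 1
-230*m(-19) + E(19) = -230*(-19) + 1 = 4370 + 1 = 4371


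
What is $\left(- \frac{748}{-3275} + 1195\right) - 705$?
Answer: $\frac{1605498}{3275} \approx 490.23$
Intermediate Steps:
$\left(- \frac{748}{-3275} + 1195\right) - 705 = \left(\left(-748\right) \left(- \frac{1}{3275}\right) + 1195\right) - 705 = \left(\frac{748}{3275} + 1195\right) - 705 = \frac{3914373}{3275} - 705 = \frac{1605498}{3275}$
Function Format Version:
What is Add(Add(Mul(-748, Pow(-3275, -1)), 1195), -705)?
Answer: Rational(1605498, 3275) ≈ 490.23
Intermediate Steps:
Add(Add(Mul(-748, Pow(-3275, -1)), 1195), -705) = Add(Add(Mul(-748, Rational(-1, 3275)), 1195), -705) = Add(Add(Rational(748, 3275), 1195), -705) = Add(Rational(3914373, 3275), -705) = Rational(1605498, 3275)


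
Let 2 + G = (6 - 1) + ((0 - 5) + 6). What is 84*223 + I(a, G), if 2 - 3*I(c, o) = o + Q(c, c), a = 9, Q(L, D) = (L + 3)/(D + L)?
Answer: 168580/9 ≈ 18731.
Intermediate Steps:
Q(L, D) = (3 + L)/(D + L)
G = 4 (G = -2 + ((6 - 1) + ((0 - 5) + 6)) = -2 + (5 + (-5 + 6)) = -2 + (5 + 1) = -2 + 6 = 4)
I(c, o) = ⅔ - o/3 - (3 + c)/(6*c) (I(c, o) = ⅔ - (o + (3 + c)/(c + c))/3 = ⅔ - (o + (3 + c)/((2*c)))/3 = ⅔ - (o + (1/(2*c))*(3 + c))/3 = ⅔ - (o + (3 + c)/(2*c))/3 = ⅔ + (-o/3 - (3 + c)/(6*c)) = ⅔ - o/3 - (3 + c)/(6*c))
84*223 + I(a, G) = 84*223 + (½ - ½/9 - ⅓*4) = 18732 + (½ - ½*⅑ - 4/3) = 18732 + (½ - 1/18 - 4/3) = 18732 - 8/9 = 168580/9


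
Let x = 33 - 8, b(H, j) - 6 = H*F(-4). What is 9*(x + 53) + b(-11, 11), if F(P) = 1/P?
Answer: 2843/4 ≈ 710.75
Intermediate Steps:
b(H, j) = 6 - H/4 (b(H, j) = 6 + H/(-4) = 6 + H*(-¼) = 6 - H/4)
x = 25
9*(x + 53) + b(-11, 11) = 9*(25 + 53) + (6 - ¼*(-11)) = 9*78 + (6 + 11/4) = 702 + 35/4 = 2843/4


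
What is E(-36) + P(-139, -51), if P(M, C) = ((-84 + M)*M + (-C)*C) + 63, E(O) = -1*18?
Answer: 28441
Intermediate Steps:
E(O) = -18
P(M, C) = 63 - C² + M*(-84 + M) (P(M, C) = (M*(-84 + M) - C²) + 63 = (-C² + M*(-84 + M)) + 63 = 63 - C² + M*(-84 + M))
E(-36) + P(-139, -51) = -18 + (63 + (-139)² - 1*(-51)² - 84*(-139)) = -18 + (63 + 19321 - 1*2601 + 11676) = -18 + (63 + 19321 - 2601 + 11676) = -18 + 28459 = 28441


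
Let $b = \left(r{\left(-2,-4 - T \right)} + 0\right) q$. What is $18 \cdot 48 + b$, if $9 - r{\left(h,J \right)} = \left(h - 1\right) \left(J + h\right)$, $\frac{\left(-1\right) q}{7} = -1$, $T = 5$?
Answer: $696$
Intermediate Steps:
$q = 7$ ($q = \left(-7\right) \left(-1\right) = 7$)
$r{\left(h,J \right)} = 9 - \left(-1 + h\right) \left(J + h\right)$ ($r{\left(h,J \right)} = 9 - \left(h - 1\right) \left(J + h\right) = 9 - \left(-1 + h\right) \left(J + h\right)$)
$b = -168$ ($b = \left(\left(9 - 9 - 2 - \left(-2\right)^{2} - \left(-4 - 5\right) \left(-2\right)\right) + 0\right) 7 = \left(\left(9 - 9 - 2 - 4 - \left(-4 - 5\right) \left(-2\right)\right) + 0\right) 7 = \left(\left(9 - 9 - 2 - 4 - \left(-9\right) \left(-2\right)\right) + 0\right) 7 = \left(\left(9 - 9 - 2 - 4 - 18\right) + 0\right) 7 = \left(-24 + 0\right) 7 = \left(-24\right) 7 = -168$)
$18 \cdot 48 + b = 18 \cdot 48 - 168 = 864 - 168 = 696$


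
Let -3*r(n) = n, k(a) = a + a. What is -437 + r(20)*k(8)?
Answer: -1631/3 ≈ -543.67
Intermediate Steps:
k(a) = 2*a
r(n) = -n/3
-437 + r(20)*k(8) = -437 + (-1/3*20)*(2*8) = -437 - 20/3*16 = -437 - 320/3 = -1631/3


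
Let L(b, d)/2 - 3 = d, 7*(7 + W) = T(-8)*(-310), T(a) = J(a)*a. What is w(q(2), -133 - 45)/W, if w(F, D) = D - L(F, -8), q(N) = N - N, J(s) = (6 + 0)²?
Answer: -1176/89231 ≈ -0.013179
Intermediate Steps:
J(s) = 36 (J(s) = 6² = 36)
T(a) = 36*a
q(N) = 0
W = 89231/7 (W = -7 + ((36*(-8))*(-310))/7 = -7 + (-288*(-310))/7 = -7 + (⅐)*89280 = -7 + 89280/7 = 89231/7 ≈ 12747.)
L(b, d) = 6 + 2*d
w(F, D) = 10 + D (w(F, D) = D - (6 + 2*(-8)) = D - (6 - 16) = D - 1*(-10) = D + 10 = 10 + D)
w(q(2), -133 - 45)/W = (10 + (-133 - 45))/(89231/7) = (10 - 178)*(7/89231) = -168*7/89231 = -1176/89231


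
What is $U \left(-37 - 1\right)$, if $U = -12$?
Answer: $456$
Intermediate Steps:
$U \left(-37 - 1\right) = - 12 \left(-37 - 1\right) = \left(-12\right) \left(-38\right) = 456$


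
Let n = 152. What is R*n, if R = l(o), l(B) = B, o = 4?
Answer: 608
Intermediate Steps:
R = 4
R*n = 4*152 = 608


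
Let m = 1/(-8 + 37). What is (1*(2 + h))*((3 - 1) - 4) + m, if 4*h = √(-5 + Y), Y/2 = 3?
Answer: -259/58 ≈ -4.4655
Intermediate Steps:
Y = 6 (Y = 2*3 = 6)
h = ¼ (h = √(-5 + 6)/4 = √1/4 = (¼)*1 = ¼ ≈ 0.25000)
m = 1/29 ≈ 0.034483
(1*(2 + h))*((3 - 1) - 4) + m = (1*(2 + ¼))*((3 - 1) - 4) + 1/29 = (1*(9/4))*(2 - 4) + 1/29 = (9/4)*(-2) + 1/29 = -9/2 + 1/29 = -259/58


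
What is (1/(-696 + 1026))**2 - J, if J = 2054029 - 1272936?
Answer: -85061027699/108900 ≈ -7.8109e+5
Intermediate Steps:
J = 781093
(1/(-696 + 1026))**2 - J = (1/(-696 + 1026))**2 - 1*781093 = (1/330)**2 - 781093 = 1/108900 - 781093 = -85061027699/108900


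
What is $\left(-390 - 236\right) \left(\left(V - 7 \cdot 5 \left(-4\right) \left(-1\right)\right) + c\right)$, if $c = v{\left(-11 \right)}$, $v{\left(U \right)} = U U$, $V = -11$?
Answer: $18780$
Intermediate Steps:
$v{\left(U \right)} = U^{2}$
$c = 121$ ($c = \left(-11\right)^{2} = 121$)
$\left(-390 - 236\right) \left(\left(V - 7 \cdot 5 \left(-4\right) \left(-1\right)\right) + c\right) = \left(-390 - 236\right) \left(\left(-11 - 7 \cdot 5 \left(-4\right) \left(-1\right)\right) + 121\right) = - 626 \left(\left(-11 - 7 \left(\left(-20\right) \left(-1\right)\right)\right) + 121\right) = - 626 \left(\left(-11 - 140\right) + 121\right) = - 626 \left(-151 + 121\right) = \left(-626\right) \left(-30\right) = 18780$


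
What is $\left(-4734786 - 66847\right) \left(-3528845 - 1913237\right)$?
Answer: $26130880519906$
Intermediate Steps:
$\left(-4734786 - 66847\right) \left(-3528845 - 1913237\right) = \left(-4801633\right) \left(-5442082\right) = 26130880519906$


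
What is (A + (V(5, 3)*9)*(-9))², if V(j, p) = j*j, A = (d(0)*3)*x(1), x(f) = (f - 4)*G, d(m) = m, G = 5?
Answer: 4100625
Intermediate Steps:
x(f) = -20 + 5*f (x(f) = (f - 4)*5 = (-4 + f)*5 = -20 + 5*f)
A = 0 (A = (0*3)*(-20 + 5*1) = 0*(-20 + 5) = 0*(-15) = 0)
V(j, p) = j²
(A + (V(5, 3)*9)*(-9))² = (0 + (5²*9)*(-9))² = (0 + (25*9)*(-9))² = (0 + 225*(-9))² = (0 - 2025)² = (-2025)² = 4100625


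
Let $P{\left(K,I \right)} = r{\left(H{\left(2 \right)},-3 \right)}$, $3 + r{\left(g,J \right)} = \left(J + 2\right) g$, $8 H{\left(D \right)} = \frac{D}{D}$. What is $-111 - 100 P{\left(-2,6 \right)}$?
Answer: $\frac{403}{2} \approx 201.5$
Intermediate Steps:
$H{\left(D \right)} = \frac{1}{8}$ ($H{\left(D \right)} = \frac{D \frac{1}{D}}{8} = \frac{1}{8} \cdot 1 = \frac{1}{8}$)
$r{\left(g,J \right)} = -3 + g \left(2 + J\right)$ ($r{\left(g,J \right)} = -3 + \left(J + 2\right) g = -3 + \left(2 + J\right) g = -3 + g \left(2 + J\right)$)
$P{\left(K,I \right)} = - \frac{25}{8}$ ($P{\left(K,I \right)} = -3 + 2 \cdot \frac{1}{8} - \frac{3}{8} = -3 + \frac{1}{4} - \frac{3}{8} = - \frac{25}{8}$)
$-111 - 100 P{\left(-2,6 \right)} = -111 - - \frac{625}{2} = -111 + \frac{625}{2} = \frac{403}{2}$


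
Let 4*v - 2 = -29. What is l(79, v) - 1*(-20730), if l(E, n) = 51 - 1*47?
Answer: 20734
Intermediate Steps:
v = -27/4 (v = ½ + (¼)*(-29) = ½ - 29/4 = -27/4 ≈ -6.7500)
l(E, n) = 4 (l(E, n) = 51 - 47 = 4)
l(79, v) - 1*(-20730) = 4 - 1*(-20730) = 4 + 20730 = 20734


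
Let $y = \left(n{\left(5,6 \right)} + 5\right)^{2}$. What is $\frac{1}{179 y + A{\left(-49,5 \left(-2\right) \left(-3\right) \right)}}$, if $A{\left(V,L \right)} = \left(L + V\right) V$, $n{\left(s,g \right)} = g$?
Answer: $\frac{1}{22590} \approx 4.4267 \cdot 10^{-5}$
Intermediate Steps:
$A{\left(V,L \right)} = V \left(L + V\right)$
$y = 121$ ($y = \left(6 + 5\right)^{2} = 11^{2} = 121$)
$\frac{1}{179 y + A{\left(-49,5 \left(-2\right) \left(-3\right) \right)}} = \frac{1}{179 \cdot 121 - 49 \left(5 \left(-2\right) \left(-3\right) - 49\right)} = \frac{1}{21659 - 49 \left(\left(-10\right) \left(-3\right) - 49\right)} = \frac{1}{21659 - 49 \left(30 - 49\right)} = \frac{1}{21659 - -931} = \frac{1}{21659 + 931} = \frac{1}{22590}$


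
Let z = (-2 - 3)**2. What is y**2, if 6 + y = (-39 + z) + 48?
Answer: 784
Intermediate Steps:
z = 25 (z = (-5)**2 = 25)
y = 28 (y = -6 + ((-39 + 25) + 48) = -6 + (-14 + 48) = -6 + 34 = 28)
y**2 = 28**2 = 784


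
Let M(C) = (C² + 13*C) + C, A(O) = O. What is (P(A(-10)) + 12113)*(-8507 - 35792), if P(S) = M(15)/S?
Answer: -1069333561/2 ≈ -5.3467e+8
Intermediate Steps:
M(C) = C² + 14*C
P(S) = 435/S (P(S) = (15*(14 + 15))/S = (15*29)/S = 435/S)
(P(A(-10)) + 12113)*(-8507 - 35792) = (435/(-10) + 12113)*(-8507 - 35792) = (435*(-⅒) + 12113)*(-44299) = (-87/2 + 12113)*(-44299) = (24139/2)*(-44299) = -1069333561/2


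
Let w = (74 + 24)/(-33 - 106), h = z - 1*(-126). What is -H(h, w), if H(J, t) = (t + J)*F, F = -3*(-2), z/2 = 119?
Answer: -302988/139 ≈ -2179.8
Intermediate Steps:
z = 238 (z = 2*119 = 238)
F = 6
h = 364 (h = 238 - 1*(-126) = 238 + 126 = 364)
w = -98/139 (w = 98/(-139) = 98*(-1/139) = -98/139 ≈ -0.70504)
H(J, t) = 6*J + 6*t (H(J, t) = (t + J)*6 = (J + t)*6 = 6*J + 6*t)
-H(h, w) = -(6*364 + 6*(-98/139)) = -(2184 - 588/139) = -1*302988/139 = -302988/139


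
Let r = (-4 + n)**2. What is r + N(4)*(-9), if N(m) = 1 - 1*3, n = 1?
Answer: 27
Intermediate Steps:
r = 9 (r = (-4 + 1)**2 = (-3)**2 = 9)
N(m) = -2 (N(m) = 1 - 3 = -2)
r + N(4)*(-9) = 9 - 2*(-9) = 9 + 18 = 27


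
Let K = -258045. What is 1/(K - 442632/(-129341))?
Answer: -129341/33375355713 ≈ -3.8753e-6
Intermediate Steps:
1/(K - 442632/(-129341)) = 1/(-258045 - 442632/(-129341)) = 1/(-258045 - 442632*(-1/129341)) = 1/(-258045 + 442632/129341) = 1/(-33375355713/129341) = -129341/33375355713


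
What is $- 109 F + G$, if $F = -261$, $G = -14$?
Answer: $28435$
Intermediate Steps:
$- 109 F + G = \left(-109\right) \left(-261\right) - 14 = 28449 - 14 = 28435$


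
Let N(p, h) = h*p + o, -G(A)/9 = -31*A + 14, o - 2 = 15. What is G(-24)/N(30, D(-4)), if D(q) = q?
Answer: 6822/103 ≈ 66.233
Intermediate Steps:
o = 17 (o = 2 + 15 = 17)
G(A) = -126 + 279*A (G(A) = -9*(-31*A + 14) = -9*(14 - 31*A) = -126 + 279*A)
N(p, h) = 17 + h*p (N(p, h) = h*p + 17 = 17 + h*p)
G(-24)/N(30, D(-4)) = (-126 + 279*(-24))/(17 - 4*30) = (-126 - 6696)/(17 - 120) = -6822/(-103) = -6822*(-1/103) = 6822/103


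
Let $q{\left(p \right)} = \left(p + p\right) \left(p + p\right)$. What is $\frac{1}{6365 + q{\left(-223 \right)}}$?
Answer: $\frac{1}{205281} \approx 4.8714 \cdot 10^{-6}$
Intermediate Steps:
$q{\left(p \right)} = 4 p^{2}$ ($q{\left(p \right)} = 2 p 2 p = 4 p^{2}$)
$\frac{1}{6365 + q{\left(-223 \right)}} = \frac{1}{6365 + 4 \left(-223\right)^{2}} = \frac{1}{6365 + 4 \cdot 49729} = \frac{1}{6365 + 198916} = \frac{1}{205281}$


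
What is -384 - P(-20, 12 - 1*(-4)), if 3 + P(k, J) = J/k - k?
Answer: -2001/5 ≈ -400.20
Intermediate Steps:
P(k, J) = -3 - k + J/k (P(k, J) = -3 + (J/k - k) = -3 + (-k + J/k) = -3 - k + J/k)
-384 - P(-20, 12 - 1*(-4)) = -384 - (-3 - 1*(-20) + (12 - 1*(-4))/(-20)) = -384 - (-3 + 20 + (12 + 4)*(-1/20)) = -384 - (-3 + 20 + 16*(-1/20)) = -384 - (-3 + 20 - 4/5) = -384 - 1*81/5 = -384 - 81/5 = -2001/5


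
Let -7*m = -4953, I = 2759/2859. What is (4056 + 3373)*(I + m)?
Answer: 105342774260/20013 ≈ 5.2637e+6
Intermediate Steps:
I = 2759/2859 (I = 2759*(1/2859) = 2759/2859 ≈ 0.96502)
m = 4953/7 (m = -⅐*(-4953) = 4953/7 ≈ 707.57)
(4056 + 3373)*(I + m) = (4056 + 3373)*(2759/2859 + 4953/7) = 7429*(14179940/20013) = 105342774260/20013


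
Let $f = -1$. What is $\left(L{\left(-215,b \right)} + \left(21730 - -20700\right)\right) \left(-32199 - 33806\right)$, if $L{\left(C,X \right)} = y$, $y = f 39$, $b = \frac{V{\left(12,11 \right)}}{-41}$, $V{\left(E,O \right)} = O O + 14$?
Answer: $-2798017955$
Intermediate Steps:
$V{\left(E,O \right)} = 14 + O^{2}$ ($V{\left(E,O \right)} = O^{2} + 14 = 14 + O^{2}$)
$b = - \frac{135}{41}$ ($b = \frac{14 + 11^{2}}{-41} = \left(14 + 121\right) \left(- \frac{1}{41}\right) = 135 \left(- \frac{1}{41}\right) = - \frac{135}{41} \approx -3.2927$)
$y = -39$ ($y = \left(-1\right) 39 = -39$)
$L{\left(C,X \right)} = -39$
$\left(L{\left(-215,b \right)} + \left(21730 - -20700\right)\right) \left(-32199 - 33806\right) = \left(-39 + \left(21730 - -20700\right)\right) \left(-32199 - 33806\right) = \left(-39 + \left(21730 + 20700\right)\right) \left(-66005\right) = \left(-39 + 42430\right) \left(-66005\right) = 42391 \left(-66005\right) = -2798017955$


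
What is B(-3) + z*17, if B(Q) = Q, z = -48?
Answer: -819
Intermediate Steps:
B(-3) + z*17 = -3 - 48*17 = -3 - 816 = -819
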